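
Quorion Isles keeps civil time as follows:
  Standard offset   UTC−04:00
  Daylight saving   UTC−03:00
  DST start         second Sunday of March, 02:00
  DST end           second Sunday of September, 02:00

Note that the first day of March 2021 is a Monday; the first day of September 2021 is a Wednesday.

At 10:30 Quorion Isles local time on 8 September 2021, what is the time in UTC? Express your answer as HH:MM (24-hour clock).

1 March 2021 is a Monday, so the first Sunday is March 7 and the second is March 14.
1 September 2021 is a Wednesday, so the first Sunday is September 5 and the second is September 12.
8 September 2021 falls between 14 March and 12 September, so daylight saving is in effect and Quorion Isles is at UTC−03:00.
10:30 local + 3h = 13:30 UTC.

13:30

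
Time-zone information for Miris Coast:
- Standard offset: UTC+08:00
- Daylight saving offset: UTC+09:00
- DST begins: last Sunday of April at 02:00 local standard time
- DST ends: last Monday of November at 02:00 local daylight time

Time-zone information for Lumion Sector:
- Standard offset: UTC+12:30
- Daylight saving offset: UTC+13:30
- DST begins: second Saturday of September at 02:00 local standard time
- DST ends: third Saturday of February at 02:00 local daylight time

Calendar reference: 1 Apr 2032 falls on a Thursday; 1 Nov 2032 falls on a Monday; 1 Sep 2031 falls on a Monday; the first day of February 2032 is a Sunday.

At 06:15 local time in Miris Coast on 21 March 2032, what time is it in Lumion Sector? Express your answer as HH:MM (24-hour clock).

1 April 2032 is a Thursday, so Sundays fall on 4, 11, 18, 25; the last is April 25.
1 November 2032 is a Monday, so Mondays fall on 1, 8, 15, 22, 29; the last is November 29.
Daylight saving runs 25 April – 29 November; 21 March 2032 is outside that window, so Miris Coast is on standard time at UTC+08:00.
06:15 Miris Coast − 8h = 22:15 UTC (rolling into the previous day, 20 March 2032).
1 September 2031 is a Monday, so the first Saturday is September 6 and the second is September 13.
1 February 2032 is a Sunday, so the first Saturday is February 7 and the third is February 21.
At the standard offset (UTC+12:30), 22:15 UTC + 12h30m = 10:45 Lumion Sector standard time (rolling into the next day, 21 March 2032).
The standard-time date in Lumion Sector, 21 March 2032, does not fall between 13 September 2031 and 21 February 2032, so daylight saving is not in effect and Lumion Sector is at UTC+12:30.
22:15 UTC + 12h30m = 10:45 Lumion Sector (rolling into the next day, 21 March 2032).

10:45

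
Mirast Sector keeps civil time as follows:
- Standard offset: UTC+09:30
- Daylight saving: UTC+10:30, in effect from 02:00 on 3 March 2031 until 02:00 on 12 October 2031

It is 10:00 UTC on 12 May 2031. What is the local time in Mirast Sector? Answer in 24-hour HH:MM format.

At the standard offset (UTC+09:30), 10:00 UTC + 9h30m = 19:30 Mirast Sector standard time.
Daylight saving runs 3 March – 12 October; the standard-time date in Mirast Sector, 12 May 2031, is inside that window, so Mirast Sector is at UTC+10:30.
10:00 UTC + 10h30m = 20:30 local.

20:30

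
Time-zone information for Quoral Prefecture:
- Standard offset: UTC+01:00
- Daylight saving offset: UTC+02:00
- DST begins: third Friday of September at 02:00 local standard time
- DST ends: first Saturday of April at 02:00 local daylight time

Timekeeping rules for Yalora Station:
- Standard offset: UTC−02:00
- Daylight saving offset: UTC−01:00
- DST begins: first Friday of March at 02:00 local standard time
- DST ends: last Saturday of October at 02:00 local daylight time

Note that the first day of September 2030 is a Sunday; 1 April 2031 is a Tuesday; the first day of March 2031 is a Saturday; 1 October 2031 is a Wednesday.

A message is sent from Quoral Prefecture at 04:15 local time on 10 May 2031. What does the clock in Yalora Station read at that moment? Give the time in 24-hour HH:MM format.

1 September 2030 is a Sunday, so the first Friday is September 6 and the third is September 20.
1 April 2031 is a Tuesday, so the first Saturday is April 5.
10 May 2031 does not fall between 20 September 2030 and 5 April 2031, so daylight saving is not in effect and Quoral Prefecture is at UTC+01:00.
04:15 Quoral Prefecture − 1h = 03:15 UTC.
1 March 2031 is a Saturday, so the first Friday is March 7.
1 October 2031 is a Wednesday, so Saturdays fall on 4, 11, 18, 25; the last is October 25.
At the standard offset (UTC−02:00), 03:15 UTC − 2h = 01:15 Yalora Station standard time.
The standard-time date in Yalora Station, 10 May 2031, falls between 7 March and 25 October, so daylight saving is in effect and Yalora Station is at UTC−01:00.
03:15 UTC − 1h = 02:15 Yalora Station.

02:15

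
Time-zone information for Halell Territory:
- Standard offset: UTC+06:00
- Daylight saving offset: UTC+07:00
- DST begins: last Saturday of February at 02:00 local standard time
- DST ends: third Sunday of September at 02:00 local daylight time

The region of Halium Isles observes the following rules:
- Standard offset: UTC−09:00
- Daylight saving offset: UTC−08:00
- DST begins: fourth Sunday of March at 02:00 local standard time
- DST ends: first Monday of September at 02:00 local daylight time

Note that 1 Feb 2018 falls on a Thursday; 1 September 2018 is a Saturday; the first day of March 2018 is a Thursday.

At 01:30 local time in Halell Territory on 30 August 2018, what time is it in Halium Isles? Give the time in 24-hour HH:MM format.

10:30

1 February 2018 is a Thursday, so Saturdays fall on 3, 10, 17, 24; the last is February 24.
1 September 2018 is a Saturday, so the first Sunday is September 2 and the third is September 16.
Daylight saving runs 24 February – 16 September; 30 August 2018 is inside that window, so Halell Territory is at UTC+07:00.
01:30 Halell Territory − 7h = 18:30 UTC (rolling into the previous day, 29 August 2018).
1 March 2018 is a Thursday, so the first Sunday is March 4 and the fourth is March 25.
1 September 2018 is a Saturday, so the first Monday is September 3.
At the standard offset (UTC−09:00), 18:30 UTC − 9h = 09:30 Halium Isles standard time.
Daylight saving runs 25 March – 3 September; the standard-time date in Halium Isles, 29 August 2018, is inside that window, so Halium Isles is at UTC−08:00.
18:30 UTC − 8h = 10:30 Halium Isles.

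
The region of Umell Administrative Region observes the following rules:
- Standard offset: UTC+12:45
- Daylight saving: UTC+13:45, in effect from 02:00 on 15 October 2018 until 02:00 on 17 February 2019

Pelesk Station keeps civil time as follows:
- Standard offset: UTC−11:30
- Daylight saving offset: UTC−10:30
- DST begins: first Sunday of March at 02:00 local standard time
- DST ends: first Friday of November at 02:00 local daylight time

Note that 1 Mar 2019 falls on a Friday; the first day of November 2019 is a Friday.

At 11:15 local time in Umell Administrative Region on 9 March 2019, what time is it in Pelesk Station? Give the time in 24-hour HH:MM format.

9 March 2019 does not fall between 15 October 2018 and 17 February 2019, so daylight saving is not in effect and Umell Administrative Region is at UTC+12:45.
11:15 Umell Administrative Region − 12h45m = 22:30 UTC (rolling into the previous day, 8 March 2019).
1 March 2019 is a Friday, so the first Sunday is March 3.
1 November 2019 is a Friday, so the first Friday is November 1.
At the standard offset (UTC−11:30), 22:30 UTC − 11h30m = 11:00 Pelesk Station standard time.
The standard-time date in Pelesk Station, 8 March 2019, lies within the daylight-saving period (3 March – 1 November), so Pelesk Station is on daylight time, UTC−10:30.
22:30 UTC − 10h30m = 12:00 Pelesk Station.

12:00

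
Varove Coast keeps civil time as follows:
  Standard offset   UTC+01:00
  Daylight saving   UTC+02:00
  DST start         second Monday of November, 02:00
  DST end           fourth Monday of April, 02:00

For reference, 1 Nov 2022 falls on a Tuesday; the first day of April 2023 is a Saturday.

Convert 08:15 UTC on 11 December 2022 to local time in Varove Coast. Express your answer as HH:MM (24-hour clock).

1 November 2022 is a Tuesday, so the first Monday is November 7 and the second is November 14.
1 April 2023 is a Saturday, so the first Monday is April 3 and the fourth is April 24.
At the standard offset (UTC+01:00), 08:15 UTC + 1h = 09:15 Varove Coast standard time.
The standard-time date in Varove Coast, 11 December 2022, falls between 14 November 2022 and 24 April 2023, so daylight saving is in effect and Varove Coast is at UTC+02:00.
08:15 UTC + 2h = 10:15 local.

10:15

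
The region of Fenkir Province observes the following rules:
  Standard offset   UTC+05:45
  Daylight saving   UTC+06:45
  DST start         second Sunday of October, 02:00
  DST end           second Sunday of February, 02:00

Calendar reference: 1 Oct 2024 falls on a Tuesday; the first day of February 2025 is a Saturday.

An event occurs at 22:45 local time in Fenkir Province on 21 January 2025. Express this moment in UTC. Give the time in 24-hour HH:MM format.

16:00

1 October 2024 is a Tuesday, so the first Sunday is October 6 and the second is October 13.
1 February 2025 is a Saturday, so the first Sunday is February 2 and the second is February 9.
21 January 2025 falls between 13 October 2024 and 9 February 2025, so daylight saving is in effect and Fenkir Province is at UTC+06:45.
22:45 local − 6h45m = 16:00 UTC.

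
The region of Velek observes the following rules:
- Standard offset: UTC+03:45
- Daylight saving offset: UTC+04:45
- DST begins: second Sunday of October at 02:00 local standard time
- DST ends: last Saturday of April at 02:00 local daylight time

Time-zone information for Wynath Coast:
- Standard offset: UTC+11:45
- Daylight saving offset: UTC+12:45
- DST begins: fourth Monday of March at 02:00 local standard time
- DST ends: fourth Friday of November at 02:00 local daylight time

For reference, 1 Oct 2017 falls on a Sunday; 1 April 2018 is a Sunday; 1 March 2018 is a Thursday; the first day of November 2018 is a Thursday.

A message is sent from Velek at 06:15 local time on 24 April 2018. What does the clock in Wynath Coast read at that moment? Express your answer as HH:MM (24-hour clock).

14:15

1 October 2017 is a Sunday, so the first Sunday is October 1 and the second is October 8.
1 April 2018 is a Sunday, so Saturdays fall on 7, 14, 21, 28; the last is April 28.
Daylight saving runs 8 October 2017 – 28 April 2018; 24 April 2018 is inside that window, so Velek is at UTC+04:45.
06:15 Velek − 4h45m = 01:30 UTC.
1 March 2018 is a Thursday, so the first Monday is March 5 and the fourth is March 26.
1 November 2018 is a Thursday, so the first Friday is November 2 and the fourth is November 23.
At the standard offset (UTC+11:45), 01:30 UTC + 11h45m = 13:15 Wynath Coast standard time.
The standard-time date in Wynath Coast, 24 April 2018, lies within the daylight-saving period (26 March – 23 November), so Wynath Coast is on daylight time, UTC+12:45.
01:30 UTC + 12h45m = 14:15 Wynath Coast.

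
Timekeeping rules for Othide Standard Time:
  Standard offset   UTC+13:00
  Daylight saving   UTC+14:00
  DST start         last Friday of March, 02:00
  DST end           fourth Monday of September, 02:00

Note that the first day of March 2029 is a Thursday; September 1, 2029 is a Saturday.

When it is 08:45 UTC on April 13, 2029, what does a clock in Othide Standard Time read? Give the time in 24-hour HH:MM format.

1 March 2029 is a Thursday, so Fridays fall on 2, 9, 16, 23, 30; the last is March 30.
1 September 2029 is a Saturday, so the first Monday is September 3 and the fourth is September 24.
At the standard offset (UTC+13:00), 08:45 UTC + 13h = 21:45 Othide Standard Time standard time.
The standard-time date in Othide Standard Time, April 13, 2029, lies within the daylight-saving period (30 March – 24 September), so Othide Standard Time is on daylight time, UTC+14:00.
08:45 UTC + 14h = 22:45 local.

22:45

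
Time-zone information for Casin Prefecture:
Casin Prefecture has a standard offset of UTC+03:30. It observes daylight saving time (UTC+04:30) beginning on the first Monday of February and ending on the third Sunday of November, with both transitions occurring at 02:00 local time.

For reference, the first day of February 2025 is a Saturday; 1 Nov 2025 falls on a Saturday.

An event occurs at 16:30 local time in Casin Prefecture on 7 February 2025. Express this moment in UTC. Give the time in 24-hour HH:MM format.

12:00

1 February 2025 is a Saturday, so the first Monday is February 3.
1 November 2025 is a Saturday, so the first Sunday is November 2 and the third is November 16.
7 February 2025 falls between 3 February and 16 November, so daylight saving is in effect and Casin Prefecture is at UTC+04:30.
16:30 local − 4h30m = 12:00 UTC.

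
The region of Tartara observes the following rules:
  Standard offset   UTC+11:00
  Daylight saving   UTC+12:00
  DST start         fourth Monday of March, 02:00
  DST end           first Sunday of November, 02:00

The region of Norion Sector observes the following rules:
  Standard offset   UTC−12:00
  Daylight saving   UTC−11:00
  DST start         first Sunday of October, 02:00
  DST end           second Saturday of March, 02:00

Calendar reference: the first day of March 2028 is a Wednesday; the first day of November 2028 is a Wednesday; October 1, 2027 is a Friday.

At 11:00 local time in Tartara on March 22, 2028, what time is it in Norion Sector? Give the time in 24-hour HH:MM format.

12:00

1 March 2028 is a Wednesday, so the first Monday is March 6 and the fourth is March 27.
1 November 2028 is a Wednesday, so the first Sunday is November 5.
March 22, 2028 is outside the daylight-saving period (27 March – 5 November), so Tartara is on standard time, UTC+11:00.
11:00 Tartara − 11h = 00:00 UTC.
1 October 2027 is a Friday, so the first Sunday is October 3.
1 March 2028 is a Wednesday, so the first Saturday is March 4 and the second is March 11.
At the standard offset (UTC−12:00), 00:00 UTC − 12h = 12:00 Norion Sector standard time (rolling into the previous day, 21 March 2028).
Daylight saving runs 3 October 2027 – 11 March 2028; the standard-time date in Norion Sector, March 21, 2028, is outside that window, so Norion Sector is on standard time at UTC−12:00.
00:00 UTC − 12h = 12:00 Norion Sector (rolling into the previous day, 21 March 2028).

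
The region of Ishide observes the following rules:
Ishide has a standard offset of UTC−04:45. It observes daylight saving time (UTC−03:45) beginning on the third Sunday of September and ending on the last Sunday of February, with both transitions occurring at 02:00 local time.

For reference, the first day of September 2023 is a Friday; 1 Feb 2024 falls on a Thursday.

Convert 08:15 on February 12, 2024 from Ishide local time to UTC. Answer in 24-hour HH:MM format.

12:00

1 September 2023 is a Friday, so the first Sunday is September 3 and the third is September 17.
1 February 2024 is a Thursday, so Sundays fall on 4, 11, 18, 25; the last is February 25.
February 12, 2024 lies within the daylight-saving period (17 September 2023 – 25 February 2024), so Ishide is on daylight time, UTC−03:45.
08:15 local + 3h45m = 12:00 UTC.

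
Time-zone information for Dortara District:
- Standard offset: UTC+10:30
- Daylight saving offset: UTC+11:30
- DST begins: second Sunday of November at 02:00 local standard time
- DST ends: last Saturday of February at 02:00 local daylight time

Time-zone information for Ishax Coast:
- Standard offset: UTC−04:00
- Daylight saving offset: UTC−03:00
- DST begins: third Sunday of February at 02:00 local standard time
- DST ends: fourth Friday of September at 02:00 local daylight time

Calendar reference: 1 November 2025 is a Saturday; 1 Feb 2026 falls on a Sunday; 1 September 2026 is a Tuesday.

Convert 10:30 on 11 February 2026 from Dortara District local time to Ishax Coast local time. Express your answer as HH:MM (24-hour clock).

19:00

1 November 2025 is a Saturday, so the first Sunday is November 2 and the second is November 9.
1 February 2026 is a Sunday, so Saturdays fall on 7, 14, 21, 28; the last is February 28.
Daylight saving runs 9 November 2025 – 28 February 2026; 11 February 2026 is inside that window, so Dortara District is at UTC+11:30.
10:30 Dortara District − 11h30m = 23:00 UTC (rolling into the previous day, 10 February 2026).
1 February 2026 is a Sunday, so the first Sunday is February 1 and the third is February 15.
1 September 2026 is a Tuesday, so the first Friday is September 4 and the fourth is September 25.
At the standard offset (UTC−04:00), 23:00 UTC − 4h = 19:00 Ishax Coast standard time.
The standard-time date in Ishax Coast, 10 February 2026, is outside the daylight-saving period (15 February – 25 September), so Ishax Coast is on standard time, UTC−04:00.
23:00 UTC − 4h = 19:00 Ishax Coast.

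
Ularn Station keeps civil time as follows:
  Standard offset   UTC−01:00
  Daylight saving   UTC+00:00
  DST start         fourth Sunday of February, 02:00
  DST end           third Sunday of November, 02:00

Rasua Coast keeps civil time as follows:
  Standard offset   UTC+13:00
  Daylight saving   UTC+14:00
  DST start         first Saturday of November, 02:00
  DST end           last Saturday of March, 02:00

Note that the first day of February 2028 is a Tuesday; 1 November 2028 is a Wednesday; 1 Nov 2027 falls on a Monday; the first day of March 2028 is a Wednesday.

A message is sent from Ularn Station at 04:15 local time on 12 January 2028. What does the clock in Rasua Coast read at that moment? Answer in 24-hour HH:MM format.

19:15

1 February 2028 is a Tuesday, so the first Sunday is February 6 and the fourth is February 27.
1 November 2028 is a Wednesday, so the first Sunday is November 5 and the third is November 19.
Daylight saving runs 27 February – 19 November; 12 January 2028 is outside that window, so Ularn Station is on standard time at UTC−01:00.
04:15 Ularn Station + 1h = 05:15 UTC.
1 November 2027 is a Monday, so the first Saturday is November 6.
1 March 2028 is a Wednesday, so Saturdays fall on 4, 11, 18, 25; the last is March 25.
At the standard offset (UTC+13:00), 05:15 UTC + 13h = 18:15 Rasua Coast standard time.
Daylight saving runs 6 November 2027 – 25 March 2028; the standard-time date in Rasua Coast, 12 January 2028, is inside that window, so Rasua Coast is at UTC+14:00.
05:15 UTC + 14h = 19:15 Rasua Coast.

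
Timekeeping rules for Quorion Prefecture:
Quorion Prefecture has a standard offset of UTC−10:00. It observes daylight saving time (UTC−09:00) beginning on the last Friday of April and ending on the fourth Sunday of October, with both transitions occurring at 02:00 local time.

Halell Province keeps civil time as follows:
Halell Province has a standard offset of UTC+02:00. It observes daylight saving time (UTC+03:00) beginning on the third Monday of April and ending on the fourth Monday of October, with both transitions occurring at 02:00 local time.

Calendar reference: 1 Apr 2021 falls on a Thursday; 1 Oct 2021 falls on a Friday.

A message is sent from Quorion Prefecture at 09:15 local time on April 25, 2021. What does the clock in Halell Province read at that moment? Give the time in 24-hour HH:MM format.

22:15

1 April 2021 is a Thursday, so Fridays fall on 2, 9, 16, 23, 30; the last is April 30.
1 October 2021 is a Friday, so the first Sunday is October 3 and the fourth is October 24.
Daylight saving runs 30 April – 24 October; April 25, 2021 is outside that window, so Quorion Prefecture is on standard time at UTC−10:00.
09:15 Quorion Prefecture + 10h = 19:15 UTC.
1 April 2021 is a Thursday, so the first Monday is April 5 and the third is April 19.
1 October 2021 is a Friday, so the first Monday is October 4 and the fourth is October 25.
At the standard offset (UTC+02:00), 19:15 UTC + 2h = 21:15 Halell Province standard time.
The standard-time date in Halell Province, April 25, 2021, falls between 19 April and 25 October, so daylight saving is in effect and Halell Province is at UTC+03:00.
19:15 UTC + 3h = 22:15 Halell Province.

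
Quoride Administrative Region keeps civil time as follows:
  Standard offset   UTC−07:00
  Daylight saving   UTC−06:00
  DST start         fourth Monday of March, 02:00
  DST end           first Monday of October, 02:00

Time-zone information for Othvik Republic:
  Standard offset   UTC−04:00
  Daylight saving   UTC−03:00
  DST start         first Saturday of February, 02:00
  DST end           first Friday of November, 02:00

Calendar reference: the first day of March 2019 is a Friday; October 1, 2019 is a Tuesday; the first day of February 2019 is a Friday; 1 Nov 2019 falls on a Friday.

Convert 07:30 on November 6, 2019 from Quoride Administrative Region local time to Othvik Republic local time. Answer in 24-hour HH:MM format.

10:30

1 March 2019 is a Friday, so the first Monday is March 4 and the fourth is March 25.
1 October 2019 is a Tuesday, so the first Monday is October 7.
November 6, 2019 is outside the daylight-saving period (25 March – 7 October), so Quoride Administrative Region is on standard time, UTC−07:00.
07:30 Quoride Administrative Region + 7h = 14:30 UTC.
1 February 2019 is a Friday, so the first Saturday is February 2.
1 November 2019 is a Friday, so the first Friday is November 1.
At the standard offset (UTC−04:00), 14:30 UTC − 4h = 10:30 Othvik Republic standard time.
Daylight saving runs 2 February – 1 November; the standard-time date in Othvik Republic, November 6, 2019, is outside that window, so Othvik Republic is on standard time at UTC−04:00.
14:30 UTC − 4h = 10:30 Othvik Republic.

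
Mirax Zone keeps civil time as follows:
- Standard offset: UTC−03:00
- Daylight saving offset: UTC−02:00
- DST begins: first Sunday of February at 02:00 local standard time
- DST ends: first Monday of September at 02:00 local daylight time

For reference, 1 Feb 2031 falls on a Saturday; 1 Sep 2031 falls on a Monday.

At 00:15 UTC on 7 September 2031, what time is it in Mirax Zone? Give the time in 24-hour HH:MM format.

1 February 2031 is a Saturday, so the first Sunday is February 2.
1 September 2031 is a Monday, so the first Monday is September 1.
At the standard offset (UTC−03:00), 00:15 UTC − 3h = 21:15 Mirax Zone standard time (rolling into the previous day, 6 September 2031).
The standard-time date in Mirax Zone, 6 September 2031, does not fall between 2 February and 1 September, so daylight saving is not in effect and Mirax Zone is at UTC−03:00.
00:15 UTC − 3h = 21:15 local (rolling into the previous day, 6 September 2031).

21:15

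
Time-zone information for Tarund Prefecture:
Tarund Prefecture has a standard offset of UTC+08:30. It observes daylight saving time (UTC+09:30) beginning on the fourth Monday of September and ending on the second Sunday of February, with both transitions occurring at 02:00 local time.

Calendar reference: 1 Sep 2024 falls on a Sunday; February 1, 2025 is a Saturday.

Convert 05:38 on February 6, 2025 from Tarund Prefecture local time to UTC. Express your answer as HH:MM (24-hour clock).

20:08

1 September 2024 is a Sunday, so the first Monday is September 2 and the fourth is September 23.
1 February 2025 is a Saturday, so the first Sunday is February 2 and the second is February 9.
Daylight saving runs 23 September 2024 – 9 February 2025; February 6, 2025 is inside that window, so Tarund Prefecture is at UTC+09:30.
05:38 local − 9h30m = 20:08 UTC (rolling into the previous day, 5 February 2025).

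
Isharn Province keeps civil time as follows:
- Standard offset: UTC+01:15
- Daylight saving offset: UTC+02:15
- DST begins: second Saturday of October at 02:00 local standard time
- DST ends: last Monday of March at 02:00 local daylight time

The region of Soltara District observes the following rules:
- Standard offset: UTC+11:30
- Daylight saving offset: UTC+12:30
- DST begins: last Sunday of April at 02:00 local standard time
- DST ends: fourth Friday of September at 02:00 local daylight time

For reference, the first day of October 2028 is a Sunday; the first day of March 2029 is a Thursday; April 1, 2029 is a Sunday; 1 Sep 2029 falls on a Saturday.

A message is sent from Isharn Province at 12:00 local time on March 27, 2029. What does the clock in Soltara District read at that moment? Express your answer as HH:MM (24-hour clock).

1 October 2028 is a Sunday, so the first Saturday is October 7 and the second is October 14.
1 March 2029 is a Thursday, so Mondays fall on 5, 12, 19, 26; the last is March 26.
March 27, 2029 is outside the daylight-saving period (14 October 2028 – 26 March 2029), so Isharn Province is on standard time, UTC+01:15.
12:00 Isharn Province − 1h15m = 10:45 UTC.
1 April 2029 is a Sunday, so Sundays fall on 1, 8, 15, 22, 29; the last is April 29.
1 September 2029 is a Saturday, so the first Friday is September 7 and the fourth is September 28.
At the standard offset (UTC+11:30), 10:45 UTC + 11h30m = 22:15 Soltara District standard time.
The standard-time date in Soltara District, March 27, 2029, does not fall between 29 April and 28 September, so daylight saving is not in effect and Soltara District is at UTC+11:30.
10:45 UTC + 11h30m = 22:15 Soltara District.

22:15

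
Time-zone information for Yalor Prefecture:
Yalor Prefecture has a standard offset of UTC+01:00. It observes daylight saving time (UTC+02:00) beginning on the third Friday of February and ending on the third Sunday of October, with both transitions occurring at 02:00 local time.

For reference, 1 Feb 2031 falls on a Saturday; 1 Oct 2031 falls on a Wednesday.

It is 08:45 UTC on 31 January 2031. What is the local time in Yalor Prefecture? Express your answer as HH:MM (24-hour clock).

09:45

1 February 2031 is a Saturday, so the first Friday is February 7 and the third is February 21.
1 October 2031 is a Wednesday, so the first Sunday is October 5 and the third is October 19.
At the standard offset (UTC+01:00), 08:45 UTC + 1h = 09:45 Yalor Prefecture standard time.
Daylight saving runs 21 February – 19 October; the standard-time date in Yalor Prefecture, 31 January 2031, is outside that window, so Yalor Prefecture is on standard time at UTC+01:00.
08:45 UTC + 1h = 09:45 local.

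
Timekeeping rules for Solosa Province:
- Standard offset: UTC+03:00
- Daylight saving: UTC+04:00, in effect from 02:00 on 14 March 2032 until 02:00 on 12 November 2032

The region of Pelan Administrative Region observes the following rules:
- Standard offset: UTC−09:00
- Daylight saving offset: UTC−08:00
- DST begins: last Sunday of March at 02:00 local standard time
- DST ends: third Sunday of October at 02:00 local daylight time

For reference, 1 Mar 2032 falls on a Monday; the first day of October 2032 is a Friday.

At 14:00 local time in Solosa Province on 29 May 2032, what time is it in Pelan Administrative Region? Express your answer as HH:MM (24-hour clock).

02:00

29 May 2032 falls between 14 March and 12 November, so daylight saving is in effect and Solosa Province is at UTC+04:00.
14:00 Solosa Province − 4h = 10:00 UTC.
1 March 2032 is a Monday, so Sundays fall on 7, 14, 21, 28; the last is March 28.
1 October 2032 is a Friday, so the first Sunday is October 3 and the third is October 17.
At the standard offset (UTC−09:00), 10:00 UTC − 9h = 01:00 Pelan Administrative Region standard time.
The standard-time date in Pelan Administrative Region, 29 May 2032, falls between 28 March and 17 October, so daylight saving is in effect and Pelan Administrative Region is at UTC−08:00.
10:00 UTC − 8h = 02:00 Pelan Administrative Region.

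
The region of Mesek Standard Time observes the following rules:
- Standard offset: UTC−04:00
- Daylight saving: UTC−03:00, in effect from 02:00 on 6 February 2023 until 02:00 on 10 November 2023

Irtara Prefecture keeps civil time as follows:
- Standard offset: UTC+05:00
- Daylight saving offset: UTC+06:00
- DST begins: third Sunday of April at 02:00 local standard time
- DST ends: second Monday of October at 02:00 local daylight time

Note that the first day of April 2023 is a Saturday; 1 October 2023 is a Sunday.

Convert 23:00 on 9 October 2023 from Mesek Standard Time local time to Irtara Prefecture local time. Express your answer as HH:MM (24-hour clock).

9 October 2023 lies within the daylight-saving period (6 February – 10 November), so Mesek Standard Time is on daylight time, UTC−03:00.
23:00 Mesek Standard Time + 3h = 02:00 UTC (rolling into the next day, 10 October 2023).
1 April 2023 is a Saturday, so the first Sunday is April 2 and the third is April 16.
1 October 2023 is a Sunday, so the first Monday is October 2 and the second is October 9.
At the standard offset (UTC+05:00), 02:00 UTC + 5h = 07:00 Irtara Prefecture standard time.
The standard-time date in Irtara Prefecture, 10 October 2023, is outside the daylight-saving period (16 April – 9 October), so Irtara Prefecture is on standard time, UTC+05:00.
02:00 UTC + 5h = 07:00 Irtara Prefecture.

07:00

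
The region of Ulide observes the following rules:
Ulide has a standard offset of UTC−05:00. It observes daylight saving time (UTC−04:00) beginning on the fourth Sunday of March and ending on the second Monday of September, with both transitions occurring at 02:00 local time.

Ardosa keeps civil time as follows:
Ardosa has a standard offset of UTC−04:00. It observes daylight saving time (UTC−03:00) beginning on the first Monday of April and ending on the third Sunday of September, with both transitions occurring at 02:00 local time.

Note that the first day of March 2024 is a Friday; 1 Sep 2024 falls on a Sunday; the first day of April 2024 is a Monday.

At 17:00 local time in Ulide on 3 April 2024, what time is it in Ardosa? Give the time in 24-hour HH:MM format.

18:00

1 March 2024 is a Friday, so the first Sunday is March 3 and the fourth is March 24.
1 September 2024 is a Sunday, so the first Monday is September 2 and the second is September 9.
3 April 2024 lies within the daylight-saving period (24 March – 9 September), so Ulide is on daylight time, UTC−04:00.
17:00 Ulide + 4h = 21:00 UTC.
1 April 2024 is a Monday, so the first Monday is April 1.
1 September 2024 is a Sunday, so the first Sunday is September 1 and the third is September 15.
At the standard offset (UTC−04:00), 21:00 UTC − 4h = 17:00 Ardosa standard time.
The standard-time date in Ardosa, 3 April 2024, lies within the daylight-saving period (1 April – 15 September), so Ardosa is on daylight time, UTC−03:00.
21:00 UTC − 3h = 18:00 Ardosa.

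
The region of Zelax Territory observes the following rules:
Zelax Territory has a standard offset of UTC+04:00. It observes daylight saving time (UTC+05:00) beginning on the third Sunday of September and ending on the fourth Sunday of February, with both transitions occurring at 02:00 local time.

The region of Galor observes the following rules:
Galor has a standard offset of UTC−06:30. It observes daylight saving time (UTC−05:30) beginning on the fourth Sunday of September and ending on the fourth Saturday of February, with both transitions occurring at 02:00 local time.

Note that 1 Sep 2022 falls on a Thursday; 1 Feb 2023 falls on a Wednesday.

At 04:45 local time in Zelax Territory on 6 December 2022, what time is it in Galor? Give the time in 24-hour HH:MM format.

18:15

1 September 2022 is a Thursday, so the first Sunday is September 4 and the third is September 18.
1 February 2023 is a Wednesday, so the first Sunday is February 5 and the fourth is February 26.
Daylight saving runs 18 September 2022 – 26 February 2023; 6 December 2022 is inside that window, so Zelax Territory is at UTC+05:00.
04:45 Zelax Territory − 5h = 23:45 UTC (rolling into the previous day, 5 December 2022).
1 September 2022 is a Thursday, so the first Sunday is September 4 and the fourth is September 25.
1 February 2023 is a Wednesday, so the first Saturday is February 4 and the fourth is February 25.
At the standard offset (UTC−06:30), 23:45 UTC − 6h30m = 17:15 Galor standard time.
The standard-time date in Galor, 5 December 2022, falls between 25 September 2022 and 25 February 2023, so daylight saving is in effect and Galor is at UTC−05:30.
23:45 UTC − 5h30m = 18:15 Galor.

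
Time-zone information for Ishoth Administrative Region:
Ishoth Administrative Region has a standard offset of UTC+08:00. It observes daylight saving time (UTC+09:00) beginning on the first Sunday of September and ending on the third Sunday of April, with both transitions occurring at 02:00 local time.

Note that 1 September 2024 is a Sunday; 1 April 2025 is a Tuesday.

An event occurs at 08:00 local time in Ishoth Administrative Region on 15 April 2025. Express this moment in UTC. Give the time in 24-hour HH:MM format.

1 September 2024 is a Sunday, so the first Sunday is September 1.
1 April 2025 is a Tuesday, so the first Sunday is April 6 and the third is April 20.
15 April 2025 lies within the daylight-saving period (1 September 2024 – 20 April 2025), so Ishoth Administrative Region is on daylight time, UTC+09:00.
08:00 local − 9h = 23:00 UTC (rolling into the previous day, 14 April 2025).

23:00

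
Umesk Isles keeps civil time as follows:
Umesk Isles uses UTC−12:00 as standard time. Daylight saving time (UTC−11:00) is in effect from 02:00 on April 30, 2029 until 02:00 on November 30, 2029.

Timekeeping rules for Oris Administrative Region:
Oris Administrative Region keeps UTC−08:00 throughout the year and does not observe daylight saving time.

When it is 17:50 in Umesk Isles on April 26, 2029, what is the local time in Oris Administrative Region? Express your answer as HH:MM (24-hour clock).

Daylight saving runs 30 April – 30 November; April 26, 2029 is outside that window, so Umesk Isles is on standard time at UTC−12:00.
17:50 Umesk Isles + 12h = 05:50 UTC (rolling into the next day, 27 April 2029).
Oris Administrative Region has no daylight saving, so its offset is UTC−08:00 year-round.
05:50 UTC − 8h = 21:50 Oris Administrative Region (rolling into the previous day, 26 April 2029).

21:50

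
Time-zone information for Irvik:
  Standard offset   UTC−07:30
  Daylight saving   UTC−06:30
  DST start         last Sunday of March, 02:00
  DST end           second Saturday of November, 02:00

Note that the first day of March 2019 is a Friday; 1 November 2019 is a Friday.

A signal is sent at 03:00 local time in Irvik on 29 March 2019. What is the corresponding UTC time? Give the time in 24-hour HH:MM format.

10:30

1 March 2019 is a Friday, so Sundays fall on 3, 10, 17, 24, 31; the last is March 31.
1 November 2019 is a Friday, so the first Saturday is November 2 and the second is November 9.
29 March 2019 is outside the daylight-saving period (31 March – 9 November), so Irvik is on standard time, UTC−07:30.
03:00 local + 7h30m = 10:30 UTC.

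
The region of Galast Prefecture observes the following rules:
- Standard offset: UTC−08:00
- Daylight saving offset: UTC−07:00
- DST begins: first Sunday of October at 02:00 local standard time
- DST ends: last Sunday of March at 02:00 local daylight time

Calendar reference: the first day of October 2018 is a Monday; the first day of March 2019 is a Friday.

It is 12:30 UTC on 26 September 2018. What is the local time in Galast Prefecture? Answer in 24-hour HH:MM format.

04:30

1 October 2018 is a Monday, so the first Sunday is October 7.
1 March 2019 is a Friday, so Sundays fall on 3, 10, 17, 24, 31; the last is March 31.
At the standard offset (UTC−08:00), 12:30 UTC − 8h = 04:30 Galast Prefecture standard time.
The standard-time date in Galast Prefecture, 26 September 2018, is outside the daylight-saving period (7 October 2018 – 31 March 2019), so Galast Prefecture is on standard time, UTC−08:00.
12:30 UTC − 8h = 04:30 local.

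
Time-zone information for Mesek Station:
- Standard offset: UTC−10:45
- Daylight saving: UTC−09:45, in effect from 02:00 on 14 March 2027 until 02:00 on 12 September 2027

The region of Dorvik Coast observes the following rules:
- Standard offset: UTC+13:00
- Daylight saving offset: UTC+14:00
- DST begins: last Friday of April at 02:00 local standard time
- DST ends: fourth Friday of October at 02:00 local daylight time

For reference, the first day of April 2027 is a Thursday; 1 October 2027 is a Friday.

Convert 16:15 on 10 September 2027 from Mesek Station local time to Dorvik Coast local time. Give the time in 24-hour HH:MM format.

16:00

10 September 2027 lies within the daylight-saving period (14 March – 12 September), so Mesek Station is on daylight time, UTC−09:45.
16:15 Mesek Station + 9h45m = 02:00 UTC (rolling into the next day, 11 September 2027).
1 April 2027 is a Thursday, so Fridays fall on 2, 9, 16, 23, 30; the last is April 30.
1 October 2027 is a Friday, so the first Friday is October 1 and the fourth is October 22.
At the standard offset (UTC+13:00), 02:00 UTC + 13h = 15:00 Dorvik Coast standard time.
The standard-time date in Dorvik Coast, 11 September 2027, falls between 30 April and 22 October, so daylight saving is in effect and Dorvik Coast is at UTC+14:00.
02:00 UTC + 14h = 16:00 Dorvik Coast.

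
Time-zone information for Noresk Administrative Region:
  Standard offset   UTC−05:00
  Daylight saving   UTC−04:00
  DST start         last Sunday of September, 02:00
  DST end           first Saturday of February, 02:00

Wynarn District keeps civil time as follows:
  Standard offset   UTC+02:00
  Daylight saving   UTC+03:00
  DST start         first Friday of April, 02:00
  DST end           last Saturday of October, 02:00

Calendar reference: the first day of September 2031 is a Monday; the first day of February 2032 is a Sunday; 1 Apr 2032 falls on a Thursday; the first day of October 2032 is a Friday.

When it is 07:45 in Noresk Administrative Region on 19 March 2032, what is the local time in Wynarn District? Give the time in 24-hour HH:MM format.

1 September 2031 is a Monday, so Sundays fall on 7, 14, 21, 28; the last is September 28.
1 February 2032 is a Sunday, so the first Saturday is February 7.
19 March 2032 does not fall between 28 September 2031 and 7 February 2032, so daylight saving is not in effect and Noresk Administrative Region is at UTC−05:00.
07:45 Noresk Administrative Region + 5h = 12:45 UTC.
1 April 2032 is a Thursday, so the first Friday is April 2.
1 October 2032 is a Friday, so Saturdays fall on 2, 9, 16, 23, 30; the last is October 30.
At the standard offset (UTC+02:00), 12:45 UTC + 2h = 14:45 Wynarn District standard time.
The standard-time date in Wynarn District, 19 March 2032, does not fall between 2 April and 30 October, so daylight saving is not in effect and Wynarn District is at UTC+02:00.
12:45 UTC + 2h = 14:45 Wynarn District.

14:45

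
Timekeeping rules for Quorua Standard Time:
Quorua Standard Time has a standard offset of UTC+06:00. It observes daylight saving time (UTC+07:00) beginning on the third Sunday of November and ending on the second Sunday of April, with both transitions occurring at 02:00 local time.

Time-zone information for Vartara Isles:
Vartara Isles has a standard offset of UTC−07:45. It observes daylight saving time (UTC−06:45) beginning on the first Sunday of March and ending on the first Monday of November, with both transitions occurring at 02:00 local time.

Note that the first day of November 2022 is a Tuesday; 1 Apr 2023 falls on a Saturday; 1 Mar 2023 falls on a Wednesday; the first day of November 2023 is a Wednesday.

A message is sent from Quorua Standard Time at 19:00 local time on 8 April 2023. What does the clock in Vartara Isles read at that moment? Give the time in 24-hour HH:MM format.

05:15

1 November 2022 is a Tuesday, so the first Sunday is November 6 and the third is November 20.
1 April 2023 is a Saturday, so the first Sunday is April 2 and the second is April 9.
Daylight saving runs 20 November 2022 – 9 April 2023; 8 April 2023 is inside that window, so Quorua Standard Time is at UTC+07:00.
19:00 Quorua Standard Time − 7h = 12:00 UTC.
1 March 2023 is a Wednesday, so the first Sunday is March 5.
1 November 2023 is a Wednesday, so the first Monday is November 6.
At the standard offset (UTC−07:45), 12:00 UTC − 7h45m = 04:15 Vartara Isles standard time.
The standard-time date in Vartara Isles, 8 April 2023, falls between 5 March and 6 November, so daylight saving is in effect and Vartara Isles is at UTC−06:45.
12:00 UTC − 6h45m = 05:15 Vartara Isles.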